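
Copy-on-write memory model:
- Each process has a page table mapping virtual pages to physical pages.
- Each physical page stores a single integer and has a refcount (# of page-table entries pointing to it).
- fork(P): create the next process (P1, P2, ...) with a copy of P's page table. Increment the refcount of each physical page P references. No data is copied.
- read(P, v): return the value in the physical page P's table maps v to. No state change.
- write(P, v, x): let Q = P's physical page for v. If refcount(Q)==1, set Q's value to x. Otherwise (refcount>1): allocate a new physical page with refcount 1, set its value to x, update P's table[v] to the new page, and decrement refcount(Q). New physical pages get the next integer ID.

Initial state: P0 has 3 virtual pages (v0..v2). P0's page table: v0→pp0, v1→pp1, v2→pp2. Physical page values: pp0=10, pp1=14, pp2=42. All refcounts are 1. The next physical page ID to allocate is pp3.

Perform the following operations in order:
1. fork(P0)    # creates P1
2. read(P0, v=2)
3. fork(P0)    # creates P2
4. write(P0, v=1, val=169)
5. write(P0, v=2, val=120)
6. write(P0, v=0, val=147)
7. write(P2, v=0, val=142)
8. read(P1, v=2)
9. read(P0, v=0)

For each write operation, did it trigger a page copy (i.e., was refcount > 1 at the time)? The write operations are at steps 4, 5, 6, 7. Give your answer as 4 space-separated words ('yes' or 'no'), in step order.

Op 1: fork(P0) -> P1. 3 ppages; refcounts: pp0:2 pp1:2 pp2:2
Op 2: read(P0, v2) -> 42. No state change.
Op 3: fork(P0) -> P2. 3 ppages; refcounts: pp0:3 pp1:3 pp2:3
Op 4: write(P0, v1, 169). refcount(pp1)=3>1 -> COPY to pp3. 4 ppages; refcounts: pp0:3 pp1:2 pp2:3 pp3:1
Op 5: write(P0, v2, 120). refcount(pp2)=3>1 -> COPY to pp4. 5 ppages; refcounts: pp0:3 pp1:2 pp2:2 pp3:1 pp4:1
Op 6: write(P0, v0, 147). refcount(pp0)=3>1 -> COPY to pp5. 6 ppages; refcounts: pp0:2 pp1:2 pp2:2 pp3:1 pp4:1 pp5:1
Op 7: write(P2, v0, 142). refcount(pp0)=2>1 -> COPY to pp6. 7 ppages; refcounts: pp0:1 pp1:2 pp2:2 pp3:1 pp4:1 pp5:1 pp6:1
Op 8: read(P1, v2) -> 42. No state change.
Op 9: read(P0, v0) -> 147. No state change.

yes yes yes yes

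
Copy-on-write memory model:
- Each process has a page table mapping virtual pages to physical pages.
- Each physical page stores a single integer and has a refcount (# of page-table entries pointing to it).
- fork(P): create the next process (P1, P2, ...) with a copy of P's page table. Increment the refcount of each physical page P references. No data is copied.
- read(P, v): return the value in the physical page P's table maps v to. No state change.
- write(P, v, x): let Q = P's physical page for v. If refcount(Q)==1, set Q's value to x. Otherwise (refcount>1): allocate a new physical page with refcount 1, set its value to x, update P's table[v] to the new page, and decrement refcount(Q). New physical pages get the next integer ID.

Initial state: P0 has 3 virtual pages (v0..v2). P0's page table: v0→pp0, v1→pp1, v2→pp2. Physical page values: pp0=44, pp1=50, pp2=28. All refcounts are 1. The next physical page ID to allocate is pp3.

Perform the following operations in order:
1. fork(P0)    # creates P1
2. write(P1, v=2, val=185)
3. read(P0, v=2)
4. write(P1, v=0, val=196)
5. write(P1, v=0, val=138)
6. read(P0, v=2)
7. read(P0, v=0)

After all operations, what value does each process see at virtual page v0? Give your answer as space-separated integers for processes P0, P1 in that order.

Answer: 44 138

Derivation:
Op 1: fork(P0) -> P1. 3 ppages; refcounts: pp0:2 pp1:2 pp2:2
Op 2: write(P1, v2, 185). refcount(pp2)=2>1 -> COPY to pp3. 4 ppages; refcounts: pp0:2 pp1:2 pp2:1 pp3:1
Op 3: read(P0, v2) -> 28. No state change.
Op 4: write(P1, v0, 196). refcount(pp0)=2>1 -> COPY to pp4. 5 ppages; refcounts: pp0:1 pp1:2 pp2:1 pp3:1 pp4:1
Op 5: write(P1, v0, 138). refcount(pp4)=1 -> write in place. 5 ppages; refcounts: pp0:1 pp1:2 pp2:1 pp3:1 pp4:1
Op 6: read(P0, v2) -> 28. No state change.
Op 7: read(P0, v0) -> 44. No state change.
P0: v0 -> pp0 = 44
P1: v0 -> pp4 = 138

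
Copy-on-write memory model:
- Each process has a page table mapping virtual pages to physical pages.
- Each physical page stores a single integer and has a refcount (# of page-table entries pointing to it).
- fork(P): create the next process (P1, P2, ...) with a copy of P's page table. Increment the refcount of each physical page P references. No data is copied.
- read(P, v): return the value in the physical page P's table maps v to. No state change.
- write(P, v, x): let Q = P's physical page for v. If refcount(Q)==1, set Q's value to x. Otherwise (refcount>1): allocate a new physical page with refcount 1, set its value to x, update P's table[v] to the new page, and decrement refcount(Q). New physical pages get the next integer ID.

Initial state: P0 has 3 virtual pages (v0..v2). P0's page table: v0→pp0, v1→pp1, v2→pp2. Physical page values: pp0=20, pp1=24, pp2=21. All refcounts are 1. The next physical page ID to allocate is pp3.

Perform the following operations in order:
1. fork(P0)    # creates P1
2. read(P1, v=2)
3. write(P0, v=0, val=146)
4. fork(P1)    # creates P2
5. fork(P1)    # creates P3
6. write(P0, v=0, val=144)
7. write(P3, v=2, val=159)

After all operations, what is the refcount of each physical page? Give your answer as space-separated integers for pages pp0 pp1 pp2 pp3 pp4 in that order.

Op 1: fork(P0) -> P1. 3 ppages; refcounts: pp0:2 pp1:2 pp2:2
Op 2: read(P1, v2) -> 21. No state change.
Op 3: write(P0, v0, 146). refcount(pp0)=2>1 -> COPY to pp3. 4 ppages; refcounts: pp0:1 pp1:2 pp2:2 pp3:1
Op 4: fork(P1) -> P2. 4 ppages; refcounts: pp0:2 pp1:3 pp2:3 pp3:1
Op 5: fork(P1) -> P3. 4 ppages; refcounts: pp0:3 pp1:4 pp2:4 pp3:1
Op 6: write(P0, v0, 144). refcount(pp3)=1 -> write in place. 4 ppages; refcounts: pp0:3 pp1:4 pp2:4 pp3:1
Op 7: write(P3, v2, 159). refcount(pp2)=4>1 -> COPY to pp4. 5 ppages; refcounts: pp0:3 pp1:4 pp2:3 pp3:1 pp4:1

Answer: 3 4 3 1 1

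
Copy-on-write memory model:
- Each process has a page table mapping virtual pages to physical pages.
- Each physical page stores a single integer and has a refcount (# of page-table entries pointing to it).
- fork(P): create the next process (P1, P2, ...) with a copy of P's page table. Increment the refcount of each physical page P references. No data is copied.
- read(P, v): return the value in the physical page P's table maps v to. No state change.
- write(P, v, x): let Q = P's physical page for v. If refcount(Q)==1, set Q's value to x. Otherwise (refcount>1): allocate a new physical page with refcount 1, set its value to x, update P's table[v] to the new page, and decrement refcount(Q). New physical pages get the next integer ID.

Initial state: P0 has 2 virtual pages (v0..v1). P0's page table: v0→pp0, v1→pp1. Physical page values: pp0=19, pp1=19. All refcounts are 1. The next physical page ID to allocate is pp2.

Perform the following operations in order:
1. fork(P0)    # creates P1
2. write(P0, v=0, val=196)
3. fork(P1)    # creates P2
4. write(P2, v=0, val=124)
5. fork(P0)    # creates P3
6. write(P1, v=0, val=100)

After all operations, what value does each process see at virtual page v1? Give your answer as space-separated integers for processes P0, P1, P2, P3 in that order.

Answer: 19 19 19 19

Derivation:
Op 1: fork(P0) -> P1. 2 ppages; refcounts: pp0:2 pp1:2
Op 2: write(P0, v0, 196). refcount(pp0)=2>1 -> COPY to pp2. 3 ppages; refcounts: pp0:1 pp1:2 pp2:1
Op 3: fork(P1) -> P2. 3 ppages; refcounts: pp0:2 pp1:3 pp2:1
Op 4: write(P2, v0, 124). refcount(pp0)=2>1 -> COPY to pp3. 4 ppages; refcounts: pp0:1 pp1:3 pp2:1 pp3:1
Op 5: fork(P0) -> P3. 4 ppages; refcounts: pp0:1 pp1:4 pp2:2 pp3:1
Op 6: write(P1, v0, 100). refcount(pp0)=1 -> write in place. 4 ppages; refcounts: pp0:1 pp1:4 pp2:2 pp3:1
P0: v1 -> pp1 = 19
P1: v1 -> pp1 = 19
P2: v1 -> pp1 = 19
P3: v1 -> pp1 = 19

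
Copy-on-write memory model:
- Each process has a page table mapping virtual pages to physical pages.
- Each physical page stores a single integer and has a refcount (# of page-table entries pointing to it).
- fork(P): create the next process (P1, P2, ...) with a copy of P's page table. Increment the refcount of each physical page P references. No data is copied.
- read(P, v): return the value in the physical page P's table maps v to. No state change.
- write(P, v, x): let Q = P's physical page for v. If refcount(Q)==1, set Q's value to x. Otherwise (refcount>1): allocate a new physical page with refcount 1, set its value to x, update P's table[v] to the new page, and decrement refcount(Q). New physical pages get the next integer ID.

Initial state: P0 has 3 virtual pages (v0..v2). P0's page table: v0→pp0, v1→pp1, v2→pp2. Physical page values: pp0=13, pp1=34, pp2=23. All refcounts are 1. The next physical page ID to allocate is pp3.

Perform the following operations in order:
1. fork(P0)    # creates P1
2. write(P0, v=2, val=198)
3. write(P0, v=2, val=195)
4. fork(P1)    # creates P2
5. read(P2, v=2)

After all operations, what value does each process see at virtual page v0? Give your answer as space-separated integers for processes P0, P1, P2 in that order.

Answer: 13 13 13

Derivation:
Op 1: fork(P0) -> P1. 3 ppages; refcounts: pp0:2 pp1:2 pp2:2
Op 2: write(P0, v2, 198). refcount(pp2)=2>1 -> COPY to pp3. 4 ppages; refcounts: pp0:2 pp1:2 pp2:1 pp3:1
Op 3: write(P0, v2, 195). refcount(pp3)=1 -> write in place. 4 ppages; refcounts: pp0:2 pp1:2 pp2:1 pp3:1
Op 4: fork(P1) -> P2. 4 ppages; refcounts: pp0:3 pp1:3 pp2:2 pp3:1
Op 5: read(P2, v2) -> 23. No state change.
P0: v0 -> pp0 = 13
P1: v0 -> pp0 = 13
P2: v0 -> pp0 = 13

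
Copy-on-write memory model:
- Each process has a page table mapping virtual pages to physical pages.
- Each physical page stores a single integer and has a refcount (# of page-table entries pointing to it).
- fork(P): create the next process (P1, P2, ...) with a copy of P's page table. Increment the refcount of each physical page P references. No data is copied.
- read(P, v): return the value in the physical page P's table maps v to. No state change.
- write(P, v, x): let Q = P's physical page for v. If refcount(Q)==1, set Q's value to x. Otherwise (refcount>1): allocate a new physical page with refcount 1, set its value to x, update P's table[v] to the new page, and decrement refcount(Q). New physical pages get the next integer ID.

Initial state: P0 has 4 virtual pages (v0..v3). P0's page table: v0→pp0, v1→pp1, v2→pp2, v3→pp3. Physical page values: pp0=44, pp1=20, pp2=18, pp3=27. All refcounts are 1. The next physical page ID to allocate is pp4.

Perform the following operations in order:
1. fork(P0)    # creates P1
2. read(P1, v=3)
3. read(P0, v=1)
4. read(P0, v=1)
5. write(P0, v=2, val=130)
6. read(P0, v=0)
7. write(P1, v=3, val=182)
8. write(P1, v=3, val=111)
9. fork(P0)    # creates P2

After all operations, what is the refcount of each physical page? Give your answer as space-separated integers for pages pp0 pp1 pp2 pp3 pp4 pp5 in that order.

Answer: 3 3 1 2 2 1

Derivation:
Op 1: fork(P0) -> P1. 4 ppages; refcounts: pp0:2 pp1:2 pp2:2 pp3:2
Op 2: read(P1, v3) -> 27. No state change.
Op 3: read(P0, v1) -> 20. No state change.
Op 4: read(P0, v1) -> 20. No state change.
Op 5: write(P0, v2, 130). refcount(pp2)=2>1 -> COPY to pp4. 5 ppages; refcounts: pp0:2 pp1:2 pp2:1 pp3:2 pp4:1
Op 6: read(P0, v0) -> 44. No state change.
Op 7: write(P1, v3, 182). refcount(pp3)=2>1 -> COPY to pp5. 6 ppages; refcounts: pp0:2 pp1:2 pp2:1 pp3:1 pp4:1 pp5:1
Op 8: write(P1, v3, 111). refcount(pp5)=1 -> write in place. 6 ppages; refcounts: pp0:2 pp1:2 pp2:1 pp3:1 pp4:1 pp5:1
Op 9: fork(P0) -> P2. 6 ppages; refcounts: pp0:3 pp1:3 pp2:1 pp3:2 pp4:2 pp5:1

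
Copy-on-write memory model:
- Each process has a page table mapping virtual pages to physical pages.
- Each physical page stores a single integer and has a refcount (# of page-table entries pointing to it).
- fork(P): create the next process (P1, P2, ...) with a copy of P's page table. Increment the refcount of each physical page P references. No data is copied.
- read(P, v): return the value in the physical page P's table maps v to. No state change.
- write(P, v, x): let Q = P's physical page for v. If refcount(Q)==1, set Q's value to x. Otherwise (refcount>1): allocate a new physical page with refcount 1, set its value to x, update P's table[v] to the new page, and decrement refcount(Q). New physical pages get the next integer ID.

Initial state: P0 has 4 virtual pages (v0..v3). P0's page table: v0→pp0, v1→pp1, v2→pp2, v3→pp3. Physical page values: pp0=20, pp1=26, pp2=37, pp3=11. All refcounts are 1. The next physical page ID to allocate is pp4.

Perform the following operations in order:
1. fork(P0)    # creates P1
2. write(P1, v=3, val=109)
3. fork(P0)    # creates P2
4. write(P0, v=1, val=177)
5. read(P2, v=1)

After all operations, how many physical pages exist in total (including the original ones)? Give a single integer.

Answer: 6

Derivation:
Op 1: fork(P0) -> P1. 4 ppages; refcounts: pp0:2 pp1:2 pp2:2 pp3:2
Op 2: write(P1, v3, 109). refcount(pp3)=2>1 -> COPY to pp4. 5 ppages; refcounts: pp0:2 pp1:2 pp2:2 pp3:1 pp4:1
Op 3: fork(P0) -> P2. 5 ppages; refcounts: pp0:3 pp1:3 pp2:3 pp3:2 pp4:1
Op 4: write(P0, v1, 177). refcount(pp1)=3>1 -> COPY to pp5. 6 ppages; refcounts: pp0:3 pp1:2 pp2:3 pp3:2 pp4:1 pp5:1
Op 5: read(P2, v1) -> 26. No state change.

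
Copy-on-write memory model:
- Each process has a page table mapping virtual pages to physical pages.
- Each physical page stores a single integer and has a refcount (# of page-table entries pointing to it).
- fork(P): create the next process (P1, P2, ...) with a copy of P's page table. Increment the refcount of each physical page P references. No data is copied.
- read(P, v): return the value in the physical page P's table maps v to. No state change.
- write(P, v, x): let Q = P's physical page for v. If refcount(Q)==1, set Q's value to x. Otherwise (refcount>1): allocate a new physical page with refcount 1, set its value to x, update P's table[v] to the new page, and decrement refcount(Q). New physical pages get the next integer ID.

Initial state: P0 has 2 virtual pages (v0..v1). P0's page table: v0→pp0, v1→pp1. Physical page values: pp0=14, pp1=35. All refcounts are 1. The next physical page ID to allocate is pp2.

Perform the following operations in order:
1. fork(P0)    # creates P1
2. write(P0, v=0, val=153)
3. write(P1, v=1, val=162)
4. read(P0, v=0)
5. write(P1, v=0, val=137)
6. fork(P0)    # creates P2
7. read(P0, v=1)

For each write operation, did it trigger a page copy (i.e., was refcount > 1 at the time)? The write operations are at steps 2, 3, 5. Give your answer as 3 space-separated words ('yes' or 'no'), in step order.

Op 1: fork(P0) -> P1. 2 ppages; refcounts: pp0:2 pp1:2
Op 2: write(P0, v0, 153). refcount(pp0)=2>1 -> COPY to pp2. 3 ppages; refcounts: pp0:1 pp1:2 pp2:1
Op 3: write(P1, v1, 162). refcount(pp1)=2>1 -> COPY to pp3. 4 ppages; refcounts: pp0:1 pp1:1 pp2:1 pp3:1
Op 4: read(P0, v0) -> 153. No state change.
Op 5: write(P1, v0, 137). refcount(pp0)=1 -> write in place. 4 ppages; refcounts: pp0:1 pp1:1 pp2:1 pp3:1
Op 6: fork(P0) -> P2. 4 ppages; refcounts: pp0:1 pp1:2 pp2:2 pp3:1
Op 7: read(P0, v1) -> 35. No state change.

yes yes no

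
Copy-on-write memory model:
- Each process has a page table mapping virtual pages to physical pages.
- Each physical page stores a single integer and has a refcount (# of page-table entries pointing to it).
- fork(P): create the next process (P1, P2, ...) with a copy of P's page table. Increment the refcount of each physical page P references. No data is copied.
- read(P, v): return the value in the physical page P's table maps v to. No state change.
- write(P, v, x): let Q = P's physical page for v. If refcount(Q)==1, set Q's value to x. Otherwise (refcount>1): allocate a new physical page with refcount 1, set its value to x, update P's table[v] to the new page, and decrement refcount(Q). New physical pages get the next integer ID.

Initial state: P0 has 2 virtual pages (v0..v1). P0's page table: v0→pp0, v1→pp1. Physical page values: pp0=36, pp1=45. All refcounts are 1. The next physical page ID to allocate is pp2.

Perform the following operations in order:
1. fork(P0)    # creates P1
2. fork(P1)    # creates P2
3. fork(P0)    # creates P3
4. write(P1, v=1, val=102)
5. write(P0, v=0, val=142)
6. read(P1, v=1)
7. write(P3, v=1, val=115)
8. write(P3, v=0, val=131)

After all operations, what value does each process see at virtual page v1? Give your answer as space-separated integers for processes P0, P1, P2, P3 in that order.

Op 1: fork(P0) -> P1. 2 ppages; refcounts: pp0:2 pp1:2
Op 2: fork(P1) -> P2. 2 ppages; refcounts: pp0:3 pp1:3
Op 3: fork(P0) -> P3. 2 ppages; refcounts: pp0:4 pp1:4
Op 4: write(P1, v1, 102). refcount(pp1)=4>1 -> COPY to pp2. 3 ppages; refcounts: pp0:4 pp1:3 pp2:1
Op 5: write(P0, v0, 142). refcount(pp0)=4>1 -> COPY to pp3. 4 ppages; refcounts: pp0:3 pp1:3 pp2:1 pp3:1
Op 6: read(P1, v1) -> 102. No state change.
Op 7: write(P3, v1, 115). refcount(pp1)=3>1 -> COPY to pp4. 5 ppages; refcounts: pp0:3 pp1:2 pp2:1 pp3:1 pp4:1
Op 8: write(P3, v0, 131). refcount(pp0)=3>1 -> COPY to pp5. 6 ppages; refcounts: pp0:2 pp1:2 pp2:1 pp3:1 pp4:1 pp5:1
P0: v1 -> pp1 = 45
P1: v1 -> pp2 = 102
P2: v1 -> pp1 = 45
P3: v1 -> pp4 = 115

Answer: 45 102 45 115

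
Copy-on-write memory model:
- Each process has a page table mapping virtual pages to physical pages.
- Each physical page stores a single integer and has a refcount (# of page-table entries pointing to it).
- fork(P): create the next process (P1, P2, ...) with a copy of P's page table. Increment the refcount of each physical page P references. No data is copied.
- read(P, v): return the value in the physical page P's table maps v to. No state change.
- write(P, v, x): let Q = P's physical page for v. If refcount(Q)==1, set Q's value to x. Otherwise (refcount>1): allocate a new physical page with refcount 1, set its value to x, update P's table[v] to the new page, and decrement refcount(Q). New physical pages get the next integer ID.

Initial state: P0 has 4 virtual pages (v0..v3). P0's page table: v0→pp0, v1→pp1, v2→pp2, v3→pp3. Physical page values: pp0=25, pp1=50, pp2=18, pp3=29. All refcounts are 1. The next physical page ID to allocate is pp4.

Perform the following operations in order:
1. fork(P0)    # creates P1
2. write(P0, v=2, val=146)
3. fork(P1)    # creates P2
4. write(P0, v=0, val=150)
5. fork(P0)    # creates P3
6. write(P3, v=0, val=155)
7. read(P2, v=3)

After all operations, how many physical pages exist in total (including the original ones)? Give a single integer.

Answer: 7

Derivation:
Op 1: fork(P0) -> P1. 4 ppages; refcounts: pp0:2 pp1:2 pp2:2 pp3:2
Op 2: write(P0, v2, 146). refcount(pp2)=2>1 -> COPY to pp4. 5 ppages; refcounts: pp0:2 pp1:2 pp2:1 pp3:2 pp4:1
Op 3: fork(P1) -> P2. 5 ppages; refcounts: pp0:3 pp1:3 pp2:2 pp3:3 pp4:1
Op 4: write(P0, v0, 150). refcount(pp0)=3>1 -> COPY to pp5. 6 ppages; refcounts: pp0:2 pp1:3 pp2:2 pp3:3 pp4:1 pp5:1
Op 5: fork(P0) -> P3. 6 ppages; refcounts: pp0:2 pp1:4 pp2:2 pp3:4 pp4:2 pp5:2
Op 6: write(P3, v0, 155). refcount(pp5)=2>1 -> COPY to pp6. 7 ppages; refcounts: pp0:2 pp1:4 pp2:2 pp3:4 pp4:2 pp5:1 pp6:1
Op 7: read(P2, v3) -> 29. No state change.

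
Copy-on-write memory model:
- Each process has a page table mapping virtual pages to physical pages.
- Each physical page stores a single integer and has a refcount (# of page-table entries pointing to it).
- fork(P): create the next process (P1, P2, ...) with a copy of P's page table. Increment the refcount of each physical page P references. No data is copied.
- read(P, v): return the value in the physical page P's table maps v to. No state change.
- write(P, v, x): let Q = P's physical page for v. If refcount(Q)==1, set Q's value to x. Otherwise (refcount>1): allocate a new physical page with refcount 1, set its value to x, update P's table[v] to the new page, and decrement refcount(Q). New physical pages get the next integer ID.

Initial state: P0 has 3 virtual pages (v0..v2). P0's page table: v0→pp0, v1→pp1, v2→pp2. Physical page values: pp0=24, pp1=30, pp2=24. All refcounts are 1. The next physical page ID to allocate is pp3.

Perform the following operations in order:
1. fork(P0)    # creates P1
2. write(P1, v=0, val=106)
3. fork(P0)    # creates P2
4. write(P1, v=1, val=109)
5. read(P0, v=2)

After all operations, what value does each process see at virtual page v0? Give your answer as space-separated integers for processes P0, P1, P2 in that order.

Answer: 24 106 24

Derivation:
Op 1: fork(P0) -> P1. 3 ppages; refcounts: pp0:2 pp1:2 pp2:2
Op 2: write(P1, v0, 106). refcount(pp0)=2>1 -> COPY to pp3. 4 ppages; refcounts: pp0:1 pp1:2 pp2:2 pp3:1
Op 3: fork(P0) -> P2. 4 ppages; refcounts: pp0:2 pp1:3 pp2:3 pp3:1
Op 4: write(P1, v1, 109). refcount(pp1)=3>1 -> COPY to pp4. 5 ppages; refcounts: pp0:2 pp1:2 pp2:3 pp3:1 pp4:1
Op 5: read(P0, v2) -> 24. No state change.
P0: v0 -> pp0 = 24
P1: v0 -> pp3 = 106
P2: v0 -> pp0 = 24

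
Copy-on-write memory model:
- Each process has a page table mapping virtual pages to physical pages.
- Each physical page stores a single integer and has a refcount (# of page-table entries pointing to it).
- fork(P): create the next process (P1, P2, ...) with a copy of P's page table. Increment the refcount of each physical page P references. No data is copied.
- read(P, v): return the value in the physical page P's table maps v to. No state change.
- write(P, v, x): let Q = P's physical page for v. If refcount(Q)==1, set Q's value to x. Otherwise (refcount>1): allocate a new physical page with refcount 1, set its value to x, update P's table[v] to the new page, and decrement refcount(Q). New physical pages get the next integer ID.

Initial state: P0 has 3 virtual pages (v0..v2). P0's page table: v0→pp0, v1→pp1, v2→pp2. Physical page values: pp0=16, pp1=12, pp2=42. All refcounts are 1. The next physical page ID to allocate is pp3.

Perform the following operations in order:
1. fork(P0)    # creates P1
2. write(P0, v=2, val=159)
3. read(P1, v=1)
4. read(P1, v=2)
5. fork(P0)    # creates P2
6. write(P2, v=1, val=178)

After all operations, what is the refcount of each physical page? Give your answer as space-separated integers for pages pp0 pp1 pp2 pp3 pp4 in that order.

Op 1: fork(P0) -> P1. 3 ppages; refcounts: pp0:2 pp1:2 pp2:2
Op 2: write(P0, v2, 159). refcount(pp2)=2>1 -> COPY to pp3. 4 ppages; refcounts: pp0:2 pp1:2 pp2:1 pp3:1
Op 3: read(P1, v1) -> 12. No state change.
Op 4: read(P1, v2) -> 42. No state change.
Op 5: fork(P0) -> P2. 4 ppages; refcounts: pp0:3 pp1:3 pp2:1 pp3:2
Op 6: write(P2, v1, 178). refcount(pp1)=3>1 -> COPY to pp4. 5 ppages; refcounts: pp0:3 pp1:2 pp2:1 pp3:2 pp4:1

Answer: 3 2 1 2 1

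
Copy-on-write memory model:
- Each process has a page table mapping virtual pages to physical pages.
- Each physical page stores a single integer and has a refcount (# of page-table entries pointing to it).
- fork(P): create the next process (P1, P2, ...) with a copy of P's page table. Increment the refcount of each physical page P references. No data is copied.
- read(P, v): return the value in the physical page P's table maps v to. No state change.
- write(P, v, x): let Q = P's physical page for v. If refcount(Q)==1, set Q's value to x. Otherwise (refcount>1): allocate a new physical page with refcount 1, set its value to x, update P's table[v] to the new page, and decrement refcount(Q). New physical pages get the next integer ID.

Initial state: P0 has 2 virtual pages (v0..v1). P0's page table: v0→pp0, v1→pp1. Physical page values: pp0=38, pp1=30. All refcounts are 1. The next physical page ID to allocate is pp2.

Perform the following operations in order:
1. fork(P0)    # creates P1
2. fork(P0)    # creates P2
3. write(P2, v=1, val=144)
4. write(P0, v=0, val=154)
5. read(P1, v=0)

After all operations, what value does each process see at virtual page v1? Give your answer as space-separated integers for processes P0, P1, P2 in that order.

Answer: 30 30 144

Derivation:
Op 1: fork(P0) -> P1. 2 ppages; refcounts: pp0:2 pp1:2
Op 2: fork(P0) -> P2. 2 ppages; refcounts: pp0:3 pp1:3
Op 3: write(P2, v1, 144). refcount(pp1)=3>1 -> COPY to pp2. 3 ppages; refcounts: pp0:3 pp1:2 pp2:1
Op 4: write(P0, v0, 154). refcount(pp0)=3>1 -> COPY to pp3. 4 ppages; refcounts: pp0:2 pp1:2 pp2:1 pp3:1
Op 5: read(P1, v0) -> 38. No state change.
P0: v1 -> pp1 = 30
P1: v1 -> pp1 = 30
P2: v1 -> pp2 = 144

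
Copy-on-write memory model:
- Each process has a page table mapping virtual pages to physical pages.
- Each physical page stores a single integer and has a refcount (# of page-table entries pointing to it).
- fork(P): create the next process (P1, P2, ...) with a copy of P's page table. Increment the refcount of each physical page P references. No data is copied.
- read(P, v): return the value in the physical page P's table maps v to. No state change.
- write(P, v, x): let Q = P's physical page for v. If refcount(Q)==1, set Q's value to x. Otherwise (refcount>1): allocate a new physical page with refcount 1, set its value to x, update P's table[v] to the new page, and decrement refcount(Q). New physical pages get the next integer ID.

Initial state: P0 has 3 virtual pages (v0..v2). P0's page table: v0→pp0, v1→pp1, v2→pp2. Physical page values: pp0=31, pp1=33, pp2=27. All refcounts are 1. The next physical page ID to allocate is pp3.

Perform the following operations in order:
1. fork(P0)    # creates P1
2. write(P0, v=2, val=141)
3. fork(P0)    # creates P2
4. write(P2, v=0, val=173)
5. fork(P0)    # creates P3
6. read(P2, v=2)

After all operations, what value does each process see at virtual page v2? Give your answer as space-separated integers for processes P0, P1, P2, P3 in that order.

Op 1: fork(P0) -> P1. 3 ppages; refcounts: pp0:2 pp1:2 pp2:2
Op 2: write(P0, v2, 141). refcount(pp2)=2>1 -> COPY to pp3. 4 ppages; refcounts: pp0:2 pp1:2 pp2:1 pp3:1
Op 3: fork(P0) -> P2. 4 ppages; refcounts: pp0:3 pp1:3 pp2:1 pp3:2
Op 4: write(P2, v0, 173). refcount(pp0)=3>1 -> COPY to pp4. 5 ppages; refcounts: pp0:2 pp1:3 pp2:1 pp3:2 pp4:1
Op 5: fork(P0) -> P3. 5 ppages; refcounts: pp0:3 pp1:4 pp2:1 pp3:3 pp4:1
Op 6: read(P2, v2) -> 141. No state change.
P0: v2 -> pp3 = 141
P1: v2 -> pp2 = 27
P2: v2 -> pp3 = 141
P3: v2 -> pp3 = 141

Answer: 141 27 141 141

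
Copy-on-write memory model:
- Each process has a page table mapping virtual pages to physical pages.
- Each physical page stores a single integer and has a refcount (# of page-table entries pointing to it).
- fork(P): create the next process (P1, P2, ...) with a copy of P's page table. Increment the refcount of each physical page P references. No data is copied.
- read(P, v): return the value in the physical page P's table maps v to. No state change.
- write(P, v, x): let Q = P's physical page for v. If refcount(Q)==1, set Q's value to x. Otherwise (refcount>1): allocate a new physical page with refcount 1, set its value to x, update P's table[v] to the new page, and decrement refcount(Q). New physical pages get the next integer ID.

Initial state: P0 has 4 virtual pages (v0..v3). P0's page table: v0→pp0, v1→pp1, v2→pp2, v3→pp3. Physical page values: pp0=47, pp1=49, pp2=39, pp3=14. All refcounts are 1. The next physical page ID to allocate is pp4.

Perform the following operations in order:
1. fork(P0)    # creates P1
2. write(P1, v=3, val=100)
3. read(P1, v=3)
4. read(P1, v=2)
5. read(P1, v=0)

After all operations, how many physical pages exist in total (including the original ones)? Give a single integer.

Answer: 5

Derivation:
Op 1: fork(P0) -> P1. 4 ppages; refcounts: pp0:2 pp1:2 pp2:2 pp3:2
Op 2: write(P1, v3, 100). refcount(pp3)=2>1 -> COPY to pp4. 5 ppages; refcounts: pp0:2 pp1:2 pp2:2 pp3:1 pp4:1
Op 3: read(P1, v3) -> 100. No state change.
Op 4: read(P1, v2) -> 39. No state change.
Op 5: read(P1, v0) -> 47. No state change.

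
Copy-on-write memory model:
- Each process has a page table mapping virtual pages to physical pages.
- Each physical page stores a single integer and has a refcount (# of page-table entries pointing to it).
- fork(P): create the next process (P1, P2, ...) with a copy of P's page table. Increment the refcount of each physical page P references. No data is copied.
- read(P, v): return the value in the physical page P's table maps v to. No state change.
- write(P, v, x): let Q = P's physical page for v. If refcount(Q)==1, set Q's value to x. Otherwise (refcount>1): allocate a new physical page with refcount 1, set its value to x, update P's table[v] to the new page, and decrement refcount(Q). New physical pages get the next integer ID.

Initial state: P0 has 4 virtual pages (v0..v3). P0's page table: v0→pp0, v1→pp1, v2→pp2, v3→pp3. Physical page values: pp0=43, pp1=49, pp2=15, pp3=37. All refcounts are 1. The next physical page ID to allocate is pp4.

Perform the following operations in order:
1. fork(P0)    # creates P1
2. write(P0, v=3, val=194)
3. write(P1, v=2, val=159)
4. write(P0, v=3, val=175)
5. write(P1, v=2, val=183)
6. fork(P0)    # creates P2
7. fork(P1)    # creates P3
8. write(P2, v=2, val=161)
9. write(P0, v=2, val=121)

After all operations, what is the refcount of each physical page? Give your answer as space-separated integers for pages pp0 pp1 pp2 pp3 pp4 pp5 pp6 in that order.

Answer: 4 4 1 2 2 2 1

Derivation:
Op 1: fork(P0) -> P1. 4 ppages; refcounts: pp0:2 pp1:2 pp2:2 pp3:2
Op 2: write(P0, v3, 194). refcount(pp3)=2>1 -> COPY to pp4. 5 ppages; refcounts: pp0:2 pp1:2 pp2:2 pp3:1 pp4:1
Op 3: write(P1, v2, 159). refcount(pp2)=2>1 -> COPY to pp5. 6 ppages; refcounts: pp0:2 pp1:2 pp2:1 pp3:1 pp4:1 pp5:1
Op 4: write(P0, v3, 175). refcount(pp4)=1 -> write in place. 6 ppages; refcounts: pp0:2 pp1:2 pp2:1 pp3:1 pp4:1 pp5:1
Op 5: write(P1, v2, 183). refcount(pp5)=1 -> write in place. 6 ppages; refcounts: pp0:2 pp1:2 pp2:1 pp3:1 pp4:1 pp5:1
Op 6: fork(P0) -> P2. 6 ppages; refcounts: pp0:3 pp1:3 pp2:2 pp3:1 pp4:2 pp5:1
Op 7: fork(P1) -> P3. 6 ppages; refcounts: pp0:4 pp1:4 pp2:2 pp3:2 pp4:2 pp5:2
Op 8: write(P2, v2, 161). refcount(pp2)=2>1 -> COPY to pp6. 7 ppages; refcounts: pp0:4 pp1:4 pp2:1 pp3:2 pp4:2 pp5:2 pp6:1
Op 9: write(P0, v2, 121). refcount(pp2)=1 -> write in place. 7 ppages; refcounts: pp0:4 pp1:4 pp2:1 pp3:2 pp4:2 pp5:2 pp6:1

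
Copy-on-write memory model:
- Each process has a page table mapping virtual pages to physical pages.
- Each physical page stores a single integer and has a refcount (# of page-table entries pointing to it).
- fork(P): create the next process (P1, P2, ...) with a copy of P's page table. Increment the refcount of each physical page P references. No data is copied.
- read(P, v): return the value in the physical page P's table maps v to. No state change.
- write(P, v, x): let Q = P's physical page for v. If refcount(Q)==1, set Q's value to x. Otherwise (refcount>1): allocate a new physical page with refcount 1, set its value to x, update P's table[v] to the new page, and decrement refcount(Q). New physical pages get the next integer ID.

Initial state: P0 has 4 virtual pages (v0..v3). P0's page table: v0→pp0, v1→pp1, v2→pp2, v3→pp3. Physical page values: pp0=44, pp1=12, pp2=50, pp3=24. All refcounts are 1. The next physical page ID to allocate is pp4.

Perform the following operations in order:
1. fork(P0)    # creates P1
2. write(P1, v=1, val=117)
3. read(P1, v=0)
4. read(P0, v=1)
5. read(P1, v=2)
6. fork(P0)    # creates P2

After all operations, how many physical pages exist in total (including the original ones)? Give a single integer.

Op 1: fork(P0) -> P1. 4 ppages; refcounts: pp0:2 pp1:2 pp2:2 pp3:2
Op 2: write(P1, v1, 117). refcount(pp1)=2>1 -> COPY to pp4. 5 ppages; refcounts: pp0:2 pp1:1 pp2:2 pp3:2 pp4:1
Op 3: read(P1, v0) -> 44. No state change.
Op 4: read(P0, v1) -> 12. No state change.
Op 5: read(P1, v2) -> 50. No state change.
Op 6: fork(P0) -> P2. 5 ppages; refcounts: pp0:3 pp1:2 pp2:3 pp3:3 pp4:1

Answer: 5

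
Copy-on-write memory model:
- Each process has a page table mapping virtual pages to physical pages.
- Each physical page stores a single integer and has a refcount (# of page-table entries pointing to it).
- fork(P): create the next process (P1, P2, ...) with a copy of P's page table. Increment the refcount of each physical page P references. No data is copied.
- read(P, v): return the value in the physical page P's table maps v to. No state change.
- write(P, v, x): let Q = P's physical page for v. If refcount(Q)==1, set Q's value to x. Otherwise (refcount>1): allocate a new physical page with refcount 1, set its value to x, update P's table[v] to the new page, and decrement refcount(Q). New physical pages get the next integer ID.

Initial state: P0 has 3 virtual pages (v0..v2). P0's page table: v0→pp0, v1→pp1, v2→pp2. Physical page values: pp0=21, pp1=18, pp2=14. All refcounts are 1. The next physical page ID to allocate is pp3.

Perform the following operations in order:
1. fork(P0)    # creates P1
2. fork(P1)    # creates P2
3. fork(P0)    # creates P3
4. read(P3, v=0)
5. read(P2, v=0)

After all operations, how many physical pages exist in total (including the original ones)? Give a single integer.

Op 1: fork(P0) -> P1. 3 ppages; refcounts: pp0:2 pp1:2 pp2:2
Op 2: fork(P1) -> P2. 3 ppages; refcounts: pp0:3 pp1:3 pp2:3
Op 3: fork(P0) -> P3. 3 ppages; refcounts: pp0:4 pp1:4 pp2:4
Op 4: read(P3, v0) -> 21. No state change.
Op 5: read(P2, v0) -> 21. No state change.

Answer: 3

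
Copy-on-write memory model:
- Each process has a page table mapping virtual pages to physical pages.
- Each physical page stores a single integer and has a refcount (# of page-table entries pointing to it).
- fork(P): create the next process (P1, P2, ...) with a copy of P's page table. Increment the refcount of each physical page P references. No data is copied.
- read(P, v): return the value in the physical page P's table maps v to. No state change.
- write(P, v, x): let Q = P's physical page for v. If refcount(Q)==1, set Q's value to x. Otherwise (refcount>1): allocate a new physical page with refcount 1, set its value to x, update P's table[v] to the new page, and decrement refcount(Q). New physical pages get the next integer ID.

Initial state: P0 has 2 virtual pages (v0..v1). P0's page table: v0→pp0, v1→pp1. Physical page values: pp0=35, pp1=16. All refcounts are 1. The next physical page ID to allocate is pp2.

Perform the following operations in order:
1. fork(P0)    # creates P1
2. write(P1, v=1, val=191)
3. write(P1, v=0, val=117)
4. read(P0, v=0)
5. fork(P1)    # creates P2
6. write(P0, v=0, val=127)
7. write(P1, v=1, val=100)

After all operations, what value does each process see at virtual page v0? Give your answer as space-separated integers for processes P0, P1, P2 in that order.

Op 1: fork(P0) -> P1. 2 ppages; refcounts: pp0:2 pp1:2
Op 2: write(P1, v1, 191). refcount(pp1)=2>1 -> COPY to pp2. 3 ppages; refcounts: pp0:2 pp1:1 pp2:1
Op 3: write(P1, v0, 117). refcount(pp0)=2>1 -> COPY to pp3. 4 ppages; refcounts: pp0:1 pp1:1 pp2:1 pp3:1
Op 4: read(P0, v0) -> 35. No state change.
Op 5: fork(P1) -> P2. 4 ppages; refcounts: pp0:1 pp1:1 pp2:2 pp3:2
Op 6: write(P0, v0, 127). refcount(pp0)=1 -> write in place. 4 ppages; refcounts: pp0:1 pp1:1 pp2:2 pp3:2
Op 7: write(P1, v1, 100). refcount(pp2)=2>1 -> COPY to pp4. 5 ppages; refcounts: pp0:1 pp1:1 pp2:1 pp3:2 pp4:1
P0: v0 -> pp0 = 127
P1: v0 -> pp3 = 117
P2: v0 -> pp3 = 117

Answer: 127 117 117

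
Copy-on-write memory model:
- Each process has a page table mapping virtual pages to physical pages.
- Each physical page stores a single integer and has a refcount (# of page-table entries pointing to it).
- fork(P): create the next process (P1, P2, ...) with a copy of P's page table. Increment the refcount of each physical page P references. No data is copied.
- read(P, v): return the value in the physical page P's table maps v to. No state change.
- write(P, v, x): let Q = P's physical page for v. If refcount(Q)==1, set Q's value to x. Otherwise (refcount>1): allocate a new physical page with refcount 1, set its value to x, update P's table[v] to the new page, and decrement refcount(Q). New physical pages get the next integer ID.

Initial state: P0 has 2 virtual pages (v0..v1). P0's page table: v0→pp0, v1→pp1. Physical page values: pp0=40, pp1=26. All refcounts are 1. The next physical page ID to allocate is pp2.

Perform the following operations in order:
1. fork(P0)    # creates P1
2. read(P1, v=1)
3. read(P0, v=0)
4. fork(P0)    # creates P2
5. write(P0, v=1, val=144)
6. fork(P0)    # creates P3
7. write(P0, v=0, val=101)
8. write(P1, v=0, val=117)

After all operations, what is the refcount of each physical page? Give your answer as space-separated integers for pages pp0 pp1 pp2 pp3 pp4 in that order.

Op 1: fork(P0) -> P1. 2 ppages; refcounts: pp0:2 pp1:2
Op 2: read(P1, v1) -> 26. No state change.
Op 3: read(P0, v0) -> 40. No state change.
Op 4: fork(P0) -> P2. 2 ppages; refcounts: pp0:3 pp1:3
Op 5: write(P0, v1, 144). refcount(pp1)=3>1 -> COPY to pp2. 3 ppages; refcounts: pp0:3 pp1:2 pp2:1
Op 6: fork(P0) -> P3. 3 ppages; refcounts: pp0:4 pp1:2 pp2:2
Op 7: write(P0, v0, 101). refcount(pp0)=4>1 -> COPY to pp3. 4 ppages; refcounts: pp0:3 pp1:2 pp2:2 pp3:1
Op 8: write(P1, v0, 117). refcount(pp0)=3>1 -> COPY to pp4. 5 ppages; refcounts: pp0:2 pp1:2 pp2:2 pp3:1 pp4:1

Answer: 2 2 2 1 1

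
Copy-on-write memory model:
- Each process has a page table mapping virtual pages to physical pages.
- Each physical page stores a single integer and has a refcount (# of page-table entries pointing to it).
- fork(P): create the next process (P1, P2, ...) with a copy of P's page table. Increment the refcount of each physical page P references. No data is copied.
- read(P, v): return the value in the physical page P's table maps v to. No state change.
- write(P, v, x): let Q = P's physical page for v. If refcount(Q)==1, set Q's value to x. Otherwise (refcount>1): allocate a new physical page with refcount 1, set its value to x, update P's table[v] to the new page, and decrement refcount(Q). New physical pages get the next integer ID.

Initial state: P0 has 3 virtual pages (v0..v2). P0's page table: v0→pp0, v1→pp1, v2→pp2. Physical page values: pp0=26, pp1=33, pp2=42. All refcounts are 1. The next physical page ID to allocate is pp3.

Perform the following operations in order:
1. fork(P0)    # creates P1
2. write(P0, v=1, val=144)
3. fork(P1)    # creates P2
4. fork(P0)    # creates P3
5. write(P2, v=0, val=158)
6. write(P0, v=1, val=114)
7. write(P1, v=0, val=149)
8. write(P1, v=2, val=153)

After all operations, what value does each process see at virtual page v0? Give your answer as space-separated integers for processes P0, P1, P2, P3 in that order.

Answer: 26 149 158 26

Derivation:
Op 1: fork(P0) -> P1. 3 ppages; refcounts: pp0:2 pp1:2 pp2:2
Op 2: write(P0, v1, 144). refcount(pp1)=2>1 -> COPY to pp3. 4 ppages; refcounts: pp0:2 pp1:1 pp2:2 pp3:1
Op 3: fork(P1) -> P2. 4 ppages; refcounts: pp0:3 pp1:2 pp2:3 pp3:1
Op 4: fork(P0) -> P3. 4 ppages; refcounts: pp0:4 pp1:2 pp2:4 pp3:2
Op 5: write(P2, v0, 158). refcount(pp0)=4>1 -> COPY to pp4. 5 ppages; refcounts: pp0:3 pp1:2 pp2:4 pp3:2 pp4:1
Op 6: write(P0, v1, 114). refcount(pp3)=2>1 -> COPY to pp5. 6 ppages; refcounts: pp0:3 pp1:2 pp2:4 pp3:1 pp4:1 pp5:1
Op 7: write(P1, v0, 149). refcount(pp0)=3>1 -> COPY to pp6. 7 ppages; refcounts: pp0:2 pp1:2 pp2:4 pp3:1 pp4:1 pp5:1 pp6:1
Op 8: write(P1, v2, 153). refcount(pp2)=4>1 -> COPY to pp7. 8 ppages; refcounts: pp0:2 pp1:2 pp2:3 pp3:1 pp4:1 pp5:1 pp6:1 pp7:1
P0: v0 -> pp0 = 26
P1: v0 -> pp6 = 149
P2: v0 -> pp4 = 158
P3: v0 -> pp0 = 26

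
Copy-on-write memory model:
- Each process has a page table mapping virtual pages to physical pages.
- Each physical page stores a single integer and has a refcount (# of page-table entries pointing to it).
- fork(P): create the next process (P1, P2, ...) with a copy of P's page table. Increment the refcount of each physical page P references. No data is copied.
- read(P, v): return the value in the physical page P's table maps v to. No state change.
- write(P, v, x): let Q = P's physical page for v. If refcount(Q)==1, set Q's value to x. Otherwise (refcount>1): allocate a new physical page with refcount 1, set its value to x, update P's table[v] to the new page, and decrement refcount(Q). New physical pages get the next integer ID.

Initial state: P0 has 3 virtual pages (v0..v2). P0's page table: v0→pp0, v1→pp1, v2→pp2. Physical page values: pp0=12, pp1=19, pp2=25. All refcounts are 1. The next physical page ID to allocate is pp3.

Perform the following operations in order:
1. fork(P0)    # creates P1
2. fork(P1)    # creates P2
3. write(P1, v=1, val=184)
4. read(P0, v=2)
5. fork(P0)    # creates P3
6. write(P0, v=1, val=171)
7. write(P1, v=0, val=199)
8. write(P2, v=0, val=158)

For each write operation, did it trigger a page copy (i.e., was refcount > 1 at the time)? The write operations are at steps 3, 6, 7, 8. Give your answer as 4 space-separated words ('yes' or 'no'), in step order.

Op 1: fork(P0) -> P1. 3 ppages; refcounts: pp0:2 pp1:2 pp2:2
Op 2: fork(P1) -> P2. 3 ppages; refcounts: pp0:3 pp1:3 pp2:3
Op 3: write(P1, v1, 184). refcount(pp1)=3>1 -> COPY to pp3. 4 ppages; refcounts: pp0:3 pp1:2 pp2:3 pp3:1
Op 4: read(P0, v2) -> 25. No state change.
Op 5: fork(P0) -> P3. 4 ppages; refcounts: pp0:4 pp1:3 pp2:4 pp3:1
Op 6: write(P0, v1, 171). refcount(pp1)=3>1 -> COPY to pp4. 5 ppages; refcounts: pp0:4 pp1:2 pp2:4 pp3:1 pp4:1
Op 7: write(P1, v0, 199). refcount(pp0)=4>1 -> COPY to pp5. 6 ppages; refcounts: pp0:3 pp1:2 pp2:4 pp3:1 pp4:1 pp5:1
Op 8: write(P2, v0, 158). refcount(pp0)=3>1 -> COPY to pp6. 7 ppages; refcounts: pp0:2 pp1:2 pp2:4 pp3:1 pp4:1 pp5:1 pp6:1

yes yes yes yes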